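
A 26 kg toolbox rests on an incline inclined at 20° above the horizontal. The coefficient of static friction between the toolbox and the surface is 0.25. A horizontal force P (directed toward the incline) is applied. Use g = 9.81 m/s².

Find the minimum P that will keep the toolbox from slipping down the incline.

The toolbox tends to slide down (tan θ > μ_s), so at the point of impending slip friction acts up-slope at its limit: f = μ_s N.
Perpendicular to the incline: N = m g cos θ + P sin θ.
Along the incline: P cos θ + μ_s N = m g sin θ, i.e. P cos θ + μ_s (m g cos θ + P sin θ) = m g sin θ.
Solving, P (cos θ + μ_s sin θ) = m g (sin θ − μ_s cos θ), so P = 255×0.1071/1.025 = 26.6 N.

P_min ≈ 26.6 N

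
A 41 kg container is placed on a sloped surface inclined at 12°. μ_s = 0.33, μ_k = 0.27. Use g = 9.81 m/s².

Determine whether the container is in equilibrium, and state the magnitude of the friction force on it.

f ≈ 83.6 N

N = m g cos θ = 393 N.
Down-slope weight component: m g sin θ = 83.6 N.
μ_s N = 130 N.
83.6 ≤ 130 N, so it stays put; friction = 83.6 N.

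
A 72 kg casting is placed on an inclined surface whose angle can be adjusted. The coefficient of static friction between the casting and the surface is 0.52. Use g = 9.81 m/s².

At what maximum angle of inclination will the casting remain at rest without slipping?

At the slip threshold, m g sin θ = μ_s · m g cos θ, so tan θ = μ_s.
θ_max = arctan(0.52) = 27.5°.

θ_max ≈ 27.5°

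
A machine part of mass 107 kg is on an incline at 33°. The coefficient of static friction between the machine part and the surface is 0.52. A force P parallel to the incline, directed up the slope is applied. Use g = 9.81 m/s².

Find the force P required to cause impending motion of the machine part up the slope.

At impending motion up the slope, friction acts down-slope at its limit: f = μ_s N.
P is parallel to the surface, so N = m g cos θ = 880 N.
Along the incline: P = m g sin θ + μ_s N = 572 + 0.52×880 = 1030 N.

P ≈ 1030 N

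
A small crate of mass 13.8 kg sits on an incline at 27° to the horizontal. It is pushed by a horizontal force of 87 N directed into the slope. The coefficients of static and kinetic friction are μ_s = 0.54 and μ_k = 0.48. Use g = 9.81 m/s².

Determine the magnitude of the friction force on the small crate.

Normal direction: N = m g cos θ + P sin θ = 160.1 N.
Along the incline, the net driving force (taking up-slope positive) is P cos θ − m g sin θ = 77.52 − 61.46 = 16.06 N, so equilibrium requires friction f = -16.06 N (down-slope).
Maximum static friction: μ_s N = 0.54 × 160.1 = 86.46 N.
|f_req| = 16.06 ≤ 86.46 N → the small crate is in equilibrium; friction equals the required value.

f ≈ 16.1 N (down the incline)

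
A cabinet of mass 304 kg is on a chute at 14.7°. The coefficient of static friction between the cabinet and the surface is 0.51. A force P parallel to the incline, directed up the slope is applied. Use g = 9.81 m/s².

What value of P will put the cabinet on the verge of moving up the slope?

At impending motion up the slope, friction acts down-slope at its limit: f = μ_s N.
P is parallel to the surface, so N = m g cos θ = 2880 N.
Along the incline: P = m g sin θ + μ_s N = 757 + 0.51×2880 = 2230 N.

P ≈ 2230 N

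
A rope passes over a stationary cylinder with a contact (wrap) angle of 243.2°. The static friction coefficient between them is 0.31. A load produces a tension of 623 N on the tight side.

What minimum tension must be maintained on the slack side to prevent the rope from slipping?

T_min ≈ 167 N

Capstan equation at impending slip: T_tight/T_slack = e^{μβ}.
β = 243.2° = 4.245 rad; e^{μβ} = e^{0.31×4.245} = 3.728.
T_slack = T_tight / e^{μβ} = 623 / 3.728 = 167 N.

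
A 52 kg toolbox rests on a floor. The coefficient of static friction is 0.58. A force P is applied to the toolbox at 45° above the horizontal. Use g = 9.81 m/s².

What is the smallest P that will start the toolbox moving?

N = m g − P sin α (the pull lifts the toolbox).
At impending slip, P cos α = μ_s N = μ_s (m g − P sin α).
Solving: P (cos α + μ_s sin α) = μ_s m g → P = 0.58×510/(cos 45° + 0.58 sin 45°) = 296/1.117 = 265 N.

P ≈ 265 N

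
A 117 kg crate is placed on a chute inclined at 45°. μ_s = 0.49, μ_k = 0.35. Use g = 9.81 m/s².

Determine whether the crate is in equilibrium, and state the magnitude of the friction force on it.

N = m g cos θ = 812 N.
Down-slope weight component: m g sin θ = 812 N.
μ_s N = 398 N.
812 > 398 N, so it slides; kinetic friction f = μ_k N = 0.35×812 = 284 N.

f ≈ 284 N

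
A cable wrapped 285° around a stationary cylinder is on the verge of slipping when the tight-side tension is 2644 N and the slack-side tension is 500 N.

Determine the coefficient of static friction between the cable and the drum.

T₂/T₁ = e^{μβ} → μ = ln(T₂/T₁)/β.
β = 285° = 4.974 rad.
μ = ln(2644/500)/4.974 = ln(5.288)/4.974 = 0.335.

μ ≈ 0.335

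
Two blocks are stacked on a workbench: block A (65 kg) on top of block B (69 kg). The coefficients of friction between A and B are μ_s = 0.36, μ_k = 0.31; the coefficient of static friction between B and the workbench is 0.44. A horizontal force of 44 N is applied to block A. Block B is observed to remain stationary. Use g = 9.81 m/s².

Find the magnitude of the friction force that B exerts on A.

f ≈ 44 N

Between the blocks, N₁ = m_A g = 637.6 N.
So the A–B interface can sustain at most μ_s N₁ = 229.6 N of static friction.
Since P = 44 N ≤ 229.6 N, A does not slip on B; friction on A equals P = 44 N.
B experiences an equal 44 N forward from A (third law). B is in equilibrium, so the floor supplies f₂ = 44 N of static friction (limit μ_s(m_A+m_B)g = 578.4 N, not exceeded).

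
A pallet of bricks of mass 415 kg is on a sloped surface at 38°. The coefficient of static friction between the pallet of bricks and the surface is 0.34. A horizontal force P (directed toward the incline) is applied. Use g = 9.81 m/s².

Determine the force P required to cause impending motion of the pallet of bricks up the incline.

P ≈ 6220 N

At impending motion up the slope, friction acts down-slope at its limit: f = μ_s N.
Perpendicular to the incline: N = m g cos θ + P sin θ.
Along the incline: P cos θ = m g sin θ + μ_s N = m g sin θ + μ_s (m g cos θ + P sin θ).
Solving, P (cos θ − μ_s sin θ) = m g (sin θ + μ_s cos θ), so P = 415×9.81×(sin 38° + 0.34 cos 38°)/(cos 38° − 0.34 sin 38°) = 4070×0.8836/0.5787 = 6220 N.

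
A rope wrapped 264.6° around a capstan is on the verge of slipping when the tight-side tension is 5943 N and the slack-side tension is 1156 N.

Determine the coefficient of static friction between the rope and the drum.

μ ≈ 0.355

T₂/T₁ = e^{μβ} → μ = ln(T₂/T₁)/β.
β = 264.6° = 4.618 rad.
μ = ln(5943/1156)/4.618 = ln(5.141)/4.618 = 0.355.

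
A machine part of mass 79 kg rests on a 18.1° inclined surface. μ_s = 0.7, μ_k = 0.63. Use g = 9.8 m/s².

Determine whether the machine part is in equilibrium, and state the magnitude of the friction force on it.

N = m g cos θ = 736 N.
Down-slope weight component: m g sin θ = 241 N.
μ_s N = 515 N.
241 ≤ 515 N, so it stays put; friction = 241 N.

f ≈ 241 N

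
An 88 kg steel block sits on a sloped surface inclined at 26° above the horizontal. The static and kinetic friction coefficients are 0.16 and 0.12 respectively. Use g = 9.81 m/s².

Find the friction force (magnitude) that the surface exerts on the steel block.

Perpendicular to the surface, N = m g cos θ = 88·9.81·cos 26° = 775.9 N.
Along the slope the weight component is m g sin θ = 378.4 N; friction must supply exactly this, acting up-slope.
The static-friction ceiling is μ_s N = 0.16 × 775.9 = 124.1 N.
|378.4| exceeds 124.1 N, so the steel block slips down-slope; friction is kinetic, f = μ_k N = 0.12×775.9 = 93.1 N.

f ≈ 93.1 N (up the incline)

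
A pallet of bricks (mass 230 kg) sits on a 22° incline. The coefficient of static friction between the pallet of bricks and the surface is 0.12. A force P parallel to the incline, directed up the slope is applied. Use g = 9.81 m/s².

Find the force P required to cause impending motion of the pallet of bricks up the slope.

At impending motion up the slope, friction acts down-slope at its limit: f = μ_s N.
P is parallel to the surface, so N = m g cos θ = 2090 N.
Along the incline: P = m g sin θ + μ_s N = 845 + 0.12×2090 = 1100 N.

P ≈ 1100 N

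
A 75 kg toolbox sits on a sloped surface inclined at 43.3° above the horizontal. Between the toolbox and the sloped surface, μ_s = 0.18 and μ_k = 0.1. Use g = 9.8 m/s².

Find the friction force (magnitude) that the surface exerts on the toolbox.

The normal reaction is N = m g cos θ = 534.9 N.
For equilibrium along the incline, friction must balance the weight component: f = m g sin θ = 504.1 N up the slope.
The static-friction ceiling is μ_s N = 0.18 × 534.9 = 96.28 N.
Since |504.1| > 96.28 N, static friction cannot hold it; the toolbox slides down the incline and kinetic friction applies: f = μ_k N = 0.1 × 534.9 = 53.5 N.

f ≈ 53.5 N (up the incline)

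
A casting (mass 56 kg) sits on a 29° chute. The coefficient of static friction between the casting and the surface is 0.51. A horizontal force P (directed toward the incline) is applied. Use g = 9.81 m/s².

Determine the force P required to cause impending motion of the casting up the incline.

P ≈ 815 N

At impending motion up the slope, friction acts down-slope at its limit: f = μ_s N.
Perpendicular to the incline: N = m g cos θ + P sin θ.
Along the incline: P cos θ = m g sin θ + μ_s N = m g sin θ + μ_s (m g cos θ + P sin θ).
Solving, P (cos θ − μ_s sin θ) = m g (sin θ + μ_s cos θ), so P = 56×9.81×(sin 29° + 0.51 cos 29°)/(cos 29° − 0.51 sin 29°) = 549×0.9309/0.6274 = 815 N.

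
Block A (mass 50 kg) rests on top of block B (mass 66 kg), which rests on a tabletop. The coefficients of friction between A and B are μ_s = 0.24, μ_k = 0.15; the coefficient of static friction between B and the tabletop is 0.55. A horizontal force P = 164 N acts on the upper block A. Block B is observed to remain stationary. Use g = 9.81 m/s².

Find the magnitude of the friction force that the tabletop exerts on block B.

The normal force B exerts on A is simply A's weight, N₁ = 490.5 N.
So the A–B interface can sustain at most μ_s N₁ = 117.7 N of static friction.
Since P = 164 N > 117.7 N, A slides on B; the A–B friction is kinetic: f₁ = μ_k N₁ = 0.15×490.5 = 73.6 N.
B experiences an equal 73.6 N forward from A (third law). B is in equilibrium, so the floor supplies f₂ = 73.6 N of static friction (limit μ_s(m_A+m_B)g = 625.9 N, not exceeded).

f ≈ 73.6 N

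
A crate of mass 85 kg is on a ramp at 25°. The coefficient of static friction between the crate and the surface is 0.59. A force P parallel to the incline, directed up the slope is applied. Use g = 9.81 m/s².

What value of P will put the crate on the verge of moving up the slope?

P ≈ 798 N

At impending motion up the slope, friction acts down-slope at its limit: f = μ_s N.
P is parallel to the surface, so N = m g cos θ = 756 N.
Along the incline: P = m g sin θ + μ_s N = 352 + 0.59×756 = 798 N.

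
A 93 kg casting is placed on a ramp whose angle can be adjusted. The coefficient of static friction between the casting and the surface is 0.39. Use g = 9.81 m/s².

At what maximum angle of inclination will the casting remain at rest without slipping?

At the slip threshold, m g sin θ = μ_s · m g cos θ, so tan θ = μ_s.
θ_max = arctan(0.39) = 21.3°.

θ_max ≈ 21.3°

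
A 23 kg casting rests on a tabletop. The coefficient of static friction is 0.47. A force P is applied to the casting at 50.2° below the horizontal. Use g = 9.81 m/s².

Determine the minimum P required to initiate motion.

N = m g + P sin α (the push presses the casting into the tabletop).
At impending slip, P cos α = μ_s N = μ_s (m g + P sin α).
Solving: P (cos α − μ_s sin α) = μ_s m g → P = 0.47×226/(cos 50.2° − 0.47 sin 50.2°) = 106/0.279 = 380 N.

P ≈ 380 N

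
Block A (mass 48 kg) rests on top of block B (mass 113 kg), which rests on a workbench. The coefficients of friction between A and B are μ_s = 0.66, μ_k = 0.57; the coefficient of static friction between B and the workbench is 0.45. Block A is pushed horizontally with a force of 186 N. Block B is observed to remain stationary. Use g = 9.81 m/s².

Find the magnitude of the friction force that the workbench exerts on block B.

f ≈ 186 N

Normal force at the A–B interface: N₁ = m_A g = 470.9 N.
So the A–B interface can sustain at most μ_s N₁ = 310.8 N of static friction.
Since P = 186 N ≤ 310.8 N, A does not slip on B; friction on A equals P = 186 N.
By Newton's third law B feels 186 N forward from A. With B stationary, the floor's static friction on B balances it: f₂ = 186 N (well within μ_s(m_A+m_B)g = 710.7 N).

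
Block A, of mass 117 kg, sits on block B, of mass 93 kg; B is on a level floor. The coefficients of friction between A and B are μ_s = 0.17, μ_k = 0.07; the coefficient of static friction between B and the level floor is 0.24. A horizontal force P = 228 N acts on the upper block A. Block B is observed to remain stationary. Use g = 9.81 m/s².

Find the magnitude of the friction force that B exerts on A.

Between the blocks, N₁ = m_A g = 1148 N.
Maximum static friction on A from B: μ_s N₁ = 0.17×1148 = 195.1 N.
Since P = 228 N > 195.1 N, A slides on B; the A–B friction is kinetic: f₁ = μ_k N₁ = 0.07×1148 = 80.3 N.
By Newton's third law B feels 80.3 N forward from A. With B stationary, the floor's static friction on B balances it: f₂ = 80.3 N (well within μ_s(m_A+m_B)g = 494.4 N).

f ≈ 80.3 N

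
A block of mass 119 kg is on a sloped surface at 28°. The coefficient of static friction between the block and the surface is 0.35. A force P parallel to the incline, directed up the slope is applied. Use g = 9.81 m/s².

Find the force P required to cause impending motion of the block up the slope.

At impending motion up the slope, friction acts down-slope at its limit: f = μ_s N.
P is parallel to the surface, so N = m g cos θ = 1030 N.
Along the incline: P = m g sin θ + μ_s N = 548 + 0.35×1030 = 909 N.

P ≈ 909 N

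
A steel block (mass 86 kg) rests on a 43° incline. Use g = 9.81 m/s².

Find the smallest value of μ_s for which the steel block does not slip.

μ_s,min ≈ 0.933

At the slip threshold m g sin θ = μ_s m g cos θ, so μ_s,min = tan θ.
μ_s,min = tan 43° = 0.933.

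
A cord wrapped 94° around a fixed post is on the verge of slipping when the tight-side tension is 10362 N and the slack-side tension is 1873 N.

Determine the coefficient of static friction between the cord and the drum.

μ ≈ 1.04

T₂/T₁ = e^{μβ} → μ = ln(T₂/T₁)/β.
β = 94° = 1.641 rad.
μ = ln(10362/1873)/1.641 = ln(5.532)/1.641 = 1.04.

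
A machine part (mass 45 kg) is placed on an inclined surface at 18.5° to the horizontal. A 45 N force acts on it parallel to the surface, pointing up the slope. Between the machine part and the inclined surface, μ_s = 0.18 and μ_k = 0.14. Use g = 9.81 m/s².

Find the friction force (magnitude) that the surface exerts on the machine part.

f ≈ 58.6 N (up the incline)

The normal reaction is N = m g cos θ = 418.6 N.
Parallel to the incline, ΣF = 0 gives f = m g sin θ − P = 140.1 − 45 = 95.07 N (up-slope positive).
Maximum static friction available: μ_s N = 0.18 × 418.6 = 75.35 N.
|95.07| exceeds 75.35 N, so the machine part slips down-slope; friction is kinetic, f = μ_k N = 0.14×418.6 = 58.6 N.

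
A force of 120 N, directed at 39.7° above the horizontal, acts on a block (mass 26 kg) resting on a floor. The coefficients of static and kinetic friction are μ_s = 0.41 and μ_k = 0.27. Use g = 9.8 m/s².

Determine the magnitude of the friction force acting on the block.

f ≈ 48.1 N

N = m g − P sin α = 254.8 − 120×sin 39.7° = 178.1 N.
The horizontal driving force is P cos α = 92.33 N, so equilibrium needs friction f = 92.33 N.
The static-friction limit is μ_s N = 73.04 N.
The required friction exceeds μ_s N, so the block moves and f = μ_k N = 48.1 N.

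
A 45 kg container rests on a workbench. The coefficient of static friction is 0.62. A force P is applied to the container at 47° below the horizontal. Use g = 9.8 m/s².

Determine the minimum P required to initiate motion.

P ≈ 1200 N

N = m g + P sin α (the push presses the container into the workbench).
At impending slip, P cos α = μ_s N = μ_s (m g + P sin α).
Solving: P (cos α − μ_s sin α) = μ_s m g → P = 0.62×441/(cos 47° − 0.62 sin 47°) = 273/0.2286 = 1200 N.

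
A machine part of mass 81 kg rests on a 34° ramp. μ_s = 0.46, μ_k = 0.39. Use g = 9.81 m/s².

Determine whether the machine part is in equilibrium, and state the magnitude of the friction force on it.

f ≈ 257 N

N = m g cos θ = 659 N.
Down-slope weight component: m g sin θ = 444 N.
μ_s N = 303 N.
444 > 303 N, so it slides; kinetic friction f = μ_k N = 0.39×659 = 257 N.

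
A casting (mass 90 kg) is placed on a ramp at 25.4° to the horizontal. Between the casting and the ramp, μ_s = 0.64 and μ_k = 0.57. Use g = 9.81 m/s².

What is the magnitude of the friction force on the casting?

f ≈ 379 N (up the incline)

The normal reaction is N = m g cos θ = 797.6 N.
Along the slope the weight component is m g sin θ = 378.7 N; friction must supply exactly this, acting up-slope.
Maximum static friction available: μ_s N = 0.64 × 797.6 = 510.4 N.
Since |378.7| ≤ 510.4 N, the casting remains in static equilibrium and friction takes exactly the required value.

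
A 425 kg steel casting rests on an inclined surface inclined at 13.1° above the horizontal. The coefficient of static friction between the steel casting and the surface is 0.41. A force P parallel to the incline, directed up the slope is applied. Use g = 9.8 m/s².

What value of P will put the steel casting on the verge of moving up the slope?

At impending motion up the slope, friction acts down-slope at its limit: f = μ_s N.
P is parallel to the surface, so N = m g cos θ = 4060 N.
Along the incline: P = m g sin θ + μ_s N = 944 + 0.41×4060 = 2610 N.

P ≈ 2610 N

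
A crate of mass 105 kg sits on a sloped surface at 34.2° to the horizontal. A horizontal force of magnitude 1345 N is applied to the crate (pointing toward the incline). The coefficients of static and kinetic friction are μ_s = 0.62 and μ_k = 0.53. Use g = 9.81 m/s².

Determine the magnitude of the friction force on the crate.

f ≈ 533 N (down the incline)

Normal direction: N = m g cos θ + P sin θ = 1608 N.
Parallel to the incline: P cos θ − m g sin θ = 1112 − 579 = 533.4 N; the friction needed to balance this is 533.4 N acting down the slope.
The limit of static friction is μ_s N = 996.9 N.
Since 533.4 N is within the 996.9 N limit, the crate stays put and friction is exactly 533 N.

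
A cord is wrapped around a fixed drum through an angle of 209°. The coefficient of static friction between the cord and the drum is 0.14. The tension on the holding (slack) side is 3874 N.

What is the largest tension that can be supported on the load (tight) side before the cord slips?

T_max ≈ 6460 N

At impending slip the capstan equation gives T₂/T₁ = e^{μβ} with β in radians.
β = 209° × π/180 = 3.648 rad.
e^{μβ} = e^{0.14×3.648} = 1.666.
T₂ = T₁ · e^{μβ} = 3874 × 1.666 = 6460 N.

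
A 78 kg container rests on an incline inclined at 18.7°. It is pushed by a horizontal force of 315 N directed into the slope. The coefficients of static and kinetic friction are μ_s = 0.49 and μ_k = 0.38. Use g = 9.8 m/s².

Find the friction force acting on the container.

The horizontal push has a component P sin θ into the surface, so N = m g cos θ + P sin θ = 724 + 101 = 825 N.
Parallel to the incline: P cos θ − m g sin θ = 298.4 − 245.1 = 53.29 N; the friction needed to balance this is 53.29 N acting down the slope.
The limit of static friction is μ_s N = 404.3 N.
Since 53.29 N is within the 404.3 N limit, the container stays put and friction is exactly 53.3 N.

f ≈ 53.3 N (down the incline)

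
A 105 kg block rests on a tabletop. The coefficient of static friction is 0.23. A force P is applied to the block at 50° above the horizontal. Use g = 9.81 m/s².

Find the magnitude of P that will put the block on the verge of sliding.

P ≈ 289 N

N = m g − P sin α (the pull lifts the block).
At impending slip, P cos α = μ_s N = μ_s (m g − P sin α).
Solving: P (cos α + μ_s sin α) = μ_s m g → P = 0.23×1030/(cos 50° + 0.23 sin 50°) = 237/0.819 = 289 N.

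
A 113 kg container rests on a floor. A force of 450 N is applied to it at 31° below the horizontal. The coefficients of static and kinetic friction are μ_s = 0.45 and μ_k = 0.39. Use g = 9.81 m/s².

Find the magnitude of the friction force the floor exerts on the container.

f ≈ 386 N

N = m g + P sin α = 1109 + 450×sin 31° = 1340 N.
Horizontally, friction must balance P cos α = 385.7 N.
The static-friction limit is μ_s N = 603.1 N.
385.7 ≤ 603.1 N → static; friction equals the required 386 N.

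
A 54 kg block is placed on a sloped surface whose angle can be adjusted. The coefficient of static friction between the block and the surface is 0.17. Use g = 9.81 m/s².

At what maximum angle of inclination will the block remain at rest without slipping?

At the slip threshold, m g sin θ = μ_s · m g cos θ, so tan θ = μ_s.
θ_max = arctan(0.17) = 9.65°.

θ_max ≈ 9.65°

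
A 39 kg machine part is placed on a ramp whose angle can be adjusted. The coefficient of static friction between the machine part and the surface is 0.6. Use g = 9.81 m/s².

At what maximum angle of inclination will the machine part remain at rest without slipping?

At the slip threshold, m g sin θ = μ_s · m g cos θ, so tan θ = μ_s.
θ_max = arctan(0.6) = 31°.

θ_max ≈ 31°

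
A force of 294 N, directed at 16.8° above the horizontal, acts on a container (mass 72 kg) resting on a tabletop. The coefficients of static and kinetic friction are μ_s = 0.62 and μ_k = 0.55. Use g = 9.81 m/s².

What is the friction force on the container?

f ≈ 281 N

N = m g − P sin α = 706.3 − 294×sin 16.8° = 621.3 N.
The horizontal driving force is P cos α = 281.5 N, so equilibrium needs friction f = 281.5 N.
The static-friction limit is μ_s N = 385.2 N.
281.5 ≤ 385.2 N → static; friction equals the required 281 N.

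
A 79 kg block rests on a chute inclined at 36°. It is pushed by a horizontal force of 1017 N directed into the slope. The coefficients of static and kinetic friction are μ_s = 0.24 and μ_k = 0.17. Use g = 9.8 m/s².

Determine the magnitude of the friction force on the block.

f ≈ 208 N (down the incline)

The horizontal push has a component P sin θ into the surface, so N = m g cos θ + P sin θ = 626.3 + 597.8 = 1224 N.
Parallel to the incline: P cos θ − m g sin θ = 822.8 − 455.1 = 367.7 N; the friction needed to balance this is 367.7 N acting down the slope.
The limit of static friction is μ_s N = 293.8 N.
The required 367.7 N exceeds the static limit, so the block slides up-slope and f = μ_k N = 0.17×1224 = 208 N.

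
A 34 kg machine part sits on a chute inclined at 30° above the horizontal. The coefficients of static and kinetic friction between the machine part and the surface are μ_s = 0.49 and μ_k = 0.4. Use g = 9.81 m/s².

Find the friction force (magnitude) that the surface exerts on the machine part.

Normal force: N = m g cos θ = 34 × 9.81 × cos 30° = 288.9 N.
Along the slope the weight component is m g sin θ = 166.8 N; friction must supply exactly this, acting up-slope.
Maximum static friction available: μ_s N = 0.49 × 288.9 = 141.5 N.
Since |166.8| > 141.5 N, static friction cannot hold it; the machine part slides down the incline and kinetic friction applies: f = μ_k N = 0.4 × 288.9 = 116 N.

f ≈ 116 N (up the incline)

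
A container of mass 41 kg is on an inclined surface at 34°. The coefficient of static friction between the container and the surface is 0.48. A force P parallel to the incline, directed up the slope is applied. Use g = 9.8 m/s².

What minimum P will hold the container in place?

P_min ≈ 64.8 N

The container tends to slide down (tan θ > μ_s), so at the point of impending slip friction acts up-slope at its limit: f = μ_s N.
P is parallel to the surface, so N = m g cos θ = 333 N.
Along the incline: P + μ_s N = m g sin θ, so P = 225 − 0.48×333 = 64.8 N.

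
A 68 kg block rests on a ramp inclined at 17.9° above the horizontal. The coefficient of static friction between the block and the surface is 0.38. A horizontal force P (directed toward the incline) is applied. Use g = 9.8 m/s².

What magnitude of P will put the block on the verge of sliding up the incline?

At impending motion up the slope, friction acts down-slope at its limit: f = μ_s N.
Perpendicular to the incline: N = m g cos θ + P sin θ.
Along the incline: P cos θ = m g sin θ + μ_s N = m g sin θ + μ_s (m g cos θ + P sin θ).
Solving, P (cos θ − μ_s sin θ) = m g (sin θ + μ_s cos θ), so P = 68×9.8×(sin 17.9° + 0.38 cos 17.9°)/(cos 17.9° − 0.38 sin 17.9°) = 666×0.669/0.8348 = 534 N.

P ≈ 534 N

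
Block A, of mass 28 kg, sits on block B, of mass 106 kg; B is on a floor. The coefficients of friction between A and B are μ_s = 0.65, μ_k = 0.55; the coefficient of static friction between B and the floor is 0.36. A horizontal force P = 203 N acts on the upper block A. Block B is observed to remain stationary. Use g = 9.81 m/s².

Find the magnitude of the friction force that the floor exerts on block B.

f ≈ 151 N

The normal force B exerts on A is simply A's weight, N₁ = 274.7 N.
Maximum static friction on A from B: μ_s N₁ = 0.65×274.7 = 178.5 N.
P = 203 N exceeds that limit, so A slips over B and the interface friction becomes kinetic: f₁ = μ_k N₁ = 0.55×274.7 = 151 N.
By Newton's third law B feels 151 N forward from A. With B stationary, the floor's static friction on B balances it: f₂ = 151 N (well within μ_s(m_A+m_B)g = 473.2 N).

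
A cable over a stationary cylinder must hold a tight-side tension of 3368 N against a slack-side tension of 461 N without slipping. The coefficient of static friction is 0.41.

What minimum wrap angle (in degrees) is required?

β_min ≈ 278°

T₂/T₁ = e^{μβ} → β = ln(T₂/T₁)/μ.
β = ln(3368/461)/0.41 = 1.989/0.41 = 4.85 rad.
In degrees: β = 4.85 × 180/π = 278°.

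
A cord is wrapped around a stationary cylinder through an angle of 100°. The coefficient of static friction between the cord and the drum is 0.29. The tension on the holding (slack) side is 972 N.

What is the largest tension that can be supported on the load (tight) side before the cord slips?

T_max ≈ 1610 N

At impending slip the capstan equation gives T₂/T₁ = e^{μβ} with β in radians.
β = 100° × π/180 = 1.745 rad.
e^{μβ} = e^{0.29×1.745} = 1.659.
T₂ = T₁ · e^{μβ} = 972 × 1.659 = 1610 N.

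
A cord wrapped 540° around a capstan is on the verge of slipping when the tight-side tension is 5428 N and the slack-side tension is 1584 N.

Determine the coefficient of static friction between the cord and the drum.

T₂/T₁ = e^{μβ} → μ = ln(T₂/T₁)/β.
β = 540° = 9.425 rad.
μ = ln(5428/1584)/9.425 = ln(3.427)/9.425 = 0.131.

μ ≈ 0.131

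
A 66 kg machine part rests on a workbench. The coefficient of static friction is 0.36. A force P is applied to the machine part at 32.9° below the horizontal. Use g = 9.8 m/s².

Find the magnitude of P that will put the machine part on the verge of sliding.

N = m g + P sin α (the push presses the machine part into the workbench).
At impending slip, P cos α = μ_s N = μ_s (m g + P sin α).
Solving: P (cos α − μ_s sin α) = μ_s m g → P = 0.36×647/(cos 32.9° − 0.36 sin 32.9°) = 233/0.6441 = 362 N.

P ≈ 362 N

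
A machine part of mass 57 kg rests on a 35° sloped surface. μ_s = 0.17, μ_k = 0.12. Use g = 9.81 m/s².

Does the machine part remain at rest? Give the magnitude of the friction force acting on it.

N = m g cos θ = 458 N.
Down-slope weight component: m g sin θ = 321 N.
μ_s N = 77.9 N.
321 > 77.9 N, so it slides; kinetic friction f = μ_k N = 0.12×458 = 55 N.

f ≈ 55 N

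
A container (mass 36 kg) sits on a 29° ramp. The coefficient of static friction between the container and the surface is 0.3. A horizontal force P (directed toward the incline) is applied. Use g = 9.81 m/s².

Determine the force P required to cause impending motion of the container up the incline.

At impending motion up the slope, friction acts down-slope at its limit: f = μ_s N.
Perpendicular to the incline: N = m g cos θ + P sin θ.
Along the incline: P cos θ = m g sin θ + μ_s N = m g sin θ + μ_s (m g cos θ + P sin θ).
Solving, P (cos θ − μ_s sin θ) = m g (sin θ + μ_s cos θ), so P = 36×9.81×(sin 29° + 0.3 cos 29°)/(cos 29° − 0.3 sin 29°) = 353×0.7472/0.7292 = 362 N.

P ≈ 362 N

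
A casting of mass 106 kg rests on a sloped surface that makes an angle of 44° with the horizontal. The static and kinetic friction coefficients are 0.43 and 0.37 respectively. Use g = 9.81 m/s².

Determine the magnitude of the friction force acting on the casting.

Normal force: N = m g cos θ = 106 × 9.81 × cos 44° = 748 N.
For equilibrium along the incline, friction must balance the weight component: f = m g sin θ = 722.3 N up the slope.
Static friction can supply at most μ_s N = 321.6 N.
|722.3| exceeds 321.6 N, so the casting slips down-slope; friction is kinetic, f = μ_k N = 0.37×748 = 277 N.

f ≈ 277 N (up the incline)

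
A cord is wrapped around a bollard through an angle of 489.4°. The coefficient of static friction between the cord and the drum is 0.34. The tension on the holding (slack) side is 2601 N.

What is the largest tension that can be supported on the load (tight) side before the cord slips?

T_max ≈ 47500 N

At impending slip the capstan equation gives T₂/T₁ = e^{μβ} with β in radians.
β = 489.4° × π/180 = 8.542 rad.
e^{μβ} = e^{0.34×8.542} = 18.25.
T₂ = T₁ · e^{μβ} = 2601 × 18.25 = 47500 N.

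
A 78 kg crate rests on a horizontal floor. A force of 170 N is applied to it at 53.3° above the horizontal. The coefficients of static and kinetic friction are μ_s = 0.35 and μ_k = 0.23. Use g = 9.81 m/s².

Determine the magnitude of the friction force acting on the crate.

The vertical component of P reduces the normal force: N = m g − P sin α = 765.2 − 136.3 = 628.9 N.
For equilibrium, f = P cos α = 170×cos 53.3° = 101.6 N.
μ_s N = 0.35 × 628.9 = 220.1 N.
Since 101.6 N does not exceed the limit, the crate stays at rest and f = 102 N.

f ≈ 102 N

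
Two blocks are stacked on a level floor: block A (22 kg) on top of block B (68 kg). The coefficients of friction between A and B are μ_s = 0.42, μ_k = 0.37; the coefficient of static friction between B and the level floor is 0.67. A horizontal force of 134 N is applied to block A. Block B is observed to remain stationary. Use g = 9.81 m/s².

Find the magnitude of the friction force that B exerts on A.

f ≈ 79.9 N

The normal force B exerts on A is simply A's weight, N₁ = 215.8 N.
So the A–B interface can sustain at most μ_s N₁ = 90.64 N of static friction.
P = 134 N exceeds that limit, so A slips over B and the interface friction becomes kinetic: f₁ = μ_k N₁ = 0.37×215.8 = 79.9 N.
B experiences an equal 79.9 N forward from A (third law). B is in equilibrium, so the floor supplies f₂ = 79.9 N of static friction (limit μ_s(m_A+m_B)g = 591.5 N, not exceeded).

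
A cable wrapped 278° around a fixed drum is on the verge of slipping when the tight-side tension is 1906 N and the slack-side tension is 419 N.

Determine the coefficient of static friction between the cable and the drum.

T₂/T₁ = e^{μβ} → μ = ln(T₂/T₁)/β.
β = 278° = 4.852 rad.
μ = ln(1906/419)/4.852 = ln(4.549)/4.852 = 0.312.

μ ≈ 0.312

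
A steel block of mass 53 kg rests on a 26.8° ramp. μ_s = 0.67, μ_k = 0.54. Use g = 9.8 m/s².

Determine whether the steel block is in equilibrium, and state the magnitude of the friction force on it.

f ≈ 234 N

N = m g cos θ = 464 N.
Down-slope weight component: m g sin θ = 234 N.
μ_s N = 311 N.
234 ≤ 311 N, so it stays put; friction = 234 N.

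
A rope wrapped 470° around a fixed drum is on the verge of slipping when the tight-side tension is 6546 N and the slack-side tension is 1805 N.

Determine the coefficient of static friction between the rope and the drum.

μ ≈ 0.157

T₂/T₁ = e^{μβ} → μ = ln(T₂/T₁)/β.
β = 470° = 8.203 rad.
μ = ln(6546/1805)/8.203 = ln(3.627)/8.203 = 0.157.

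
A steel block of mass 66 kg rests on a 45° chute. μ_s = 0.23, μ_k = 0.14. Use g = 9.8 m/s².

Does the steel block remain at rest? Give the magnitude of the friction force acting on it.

f ≈ 64 N

N = m g cos θ = 457 N.
Down-slope weight component: m g sin θ = 457 N.
μ_s N = 105 N.
457 > 105 N, so it slides; kinetic friction f = μ_k N = 0.14×457 = 64 N.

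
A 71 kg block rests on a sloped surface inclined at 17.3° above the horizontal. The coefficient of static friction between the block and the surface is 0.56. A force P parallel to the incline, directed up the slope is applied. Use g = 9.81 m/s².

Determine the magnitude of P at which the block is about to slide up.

P ≈ 580 N

At impending motion up the slope, friction acts down-slope at its limit: f = μ_s N.
P is parallel to the surface, so N = m g cos θ = 665 N.
Along the incline: P = m g sin θ + μ_s N = 207 + 0.56×665 = 580 N.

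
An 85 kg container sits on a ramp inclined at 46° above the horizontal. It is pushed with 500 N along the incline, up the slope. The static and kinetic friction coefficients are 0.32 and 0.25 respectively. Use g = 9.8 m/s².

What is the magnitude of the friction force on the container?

f ≈ 99.2 N (up the incline)

Perpendicular to the surface, N = m g cos θ = 85·9.8·cos 46° = 578.7 N.
For equilibrium along the incline the friction force must supply f = m g sin θ − P = 599.2 − 500 = 99.21 N (positive meaning up-slope).
Maximum static friction available: μ_s N = 0.32 × 578.7 = 185.2 N.
Since |99.21| ≤ 185.2 N, the container remains in static equilibrium and friction takes exactly the required value.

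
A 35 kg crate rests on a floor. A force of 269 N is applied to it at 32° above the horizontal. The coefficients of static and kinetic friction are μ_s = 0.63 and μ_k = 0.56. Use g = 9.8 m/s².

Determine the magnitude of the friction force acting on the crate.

The vertical component of P reduces the normal force: N = m g − P sin α = 343 − 142.5 = 200.5 N.
Horizontally, friction must balance P cos α = 228.1 N.
μ_s N = 0.63 × 200.5 = 126.3 N.
228.1 > 126.3 N → the crate slides; f = μ_k N = 0.56×200.5 = 112 N.

f ≈ 112 N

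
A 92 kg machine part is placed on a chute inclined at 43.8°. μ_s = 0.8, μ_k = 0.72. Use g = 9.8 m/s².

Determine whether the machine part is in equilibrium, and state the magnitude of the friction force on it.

N = m g cos θ = 651 N.
Down-slope weight component: m g sin θ = 624 N.
μ_s N = 521 N.
624 > 521 N, so it slides; kinetic friction f = μ_k N = 0.72×651 = 469 N.

f ≈ 469 N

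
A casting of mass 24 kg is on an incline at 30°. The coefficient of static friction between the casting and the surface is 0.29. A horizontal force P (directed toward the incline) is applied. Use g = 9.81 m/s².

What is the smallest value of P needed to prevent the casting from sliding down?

P_min ≈ 58 N

The casting tends to slide down (tan θ > μ_s), so at the point of impending slip friction acts up-slope at its limit: f = μ_s N.
Perpendicular to the incline: N = m g cos θ + P sin θ.
Along the incline: P cos θ + μ_s N = m g sin θ, i.e. P cos θ + μ_s (m g cos θ + P sin θ) = m g sin θ.
Solving, P (cos θ + μ_s sin θ) = m g (sin θ − μ_s cos θ), so P = 235×0.2489/1.011 = 58 N.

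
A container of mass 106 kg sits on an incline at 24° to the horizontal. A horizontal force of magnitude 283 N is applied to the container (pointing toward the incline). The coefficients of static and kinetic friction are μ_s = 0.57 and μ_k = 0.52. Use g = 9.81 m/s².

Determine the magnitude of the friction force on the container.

Resolve perpendicular to the incline: N = m g cos θ + P sin θ = 106×9.81×cos 24° + 283×sin 24° = 1065 N.
Along the incline, the net driving force (taking up-slope positive) is P cos θ − m g sin θ = 258.5 − 422.9 = -164.4 N, so equilibrium requires friction f = 164.4 N (up-slope).
Maximum static friction: μ_s N = 0.57 × 1065 = 607.1 N.
|f_req| = 164.4 ≤ 607.1 N → the container is in equilibrium; friction equals the required value.

f ≈ 164 N (up the incline)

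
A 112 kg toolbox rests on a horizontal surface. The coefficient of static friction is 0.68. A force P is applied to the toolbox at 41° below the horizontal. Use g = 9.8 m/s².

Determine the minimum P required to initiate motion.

P ≈ 2420 N

N = m g + P sin α (the push presses the toolbox into the horizontal surface).
At impending slip, P cos α = μ_s N = μ_s (m g + P sin α).
Solving: P (cos α − μ_s sin α) = μ_s m g → P = 0.68×1100/(cos 41° − 0.68 sin 41°) = 746/0.3086 = 2420 N.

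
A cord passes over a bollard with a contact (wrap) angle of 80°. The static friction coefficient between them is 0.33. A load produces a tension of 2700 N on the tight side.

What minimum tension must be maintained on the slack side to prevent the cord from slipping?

T_min ≈ 1700 N

Capstan equation at impending slip: T_tight/T_slack = e^{μβ}.
β = 80° = 1.396 rad; e^{μβ} = e^{0.33×1.396} = 1.585.
T_slack = T_tight / e^{μβ} = 2700 / 1.585 = 1700 N.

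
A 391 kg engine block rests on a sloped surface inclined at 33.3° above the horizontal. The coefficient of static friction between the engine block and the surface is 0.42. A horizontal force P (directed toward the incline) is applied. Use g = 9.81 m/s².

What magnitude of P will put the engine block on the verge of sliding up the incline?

P ≈ 5700 N

At impending motion up the slope, friction acts down-slope at its limit: f = μ_s N.
Perpendicular to the incline: N = m g cos θ + P sin θ.
Along the incline: P cos θ = m g sin θ + μ_s N = m g sin θ + μ_s (m g cos θ + P sin θ).
Solving, P (cos θ − μ_s sin θ) = m g (sin θ + μ_s cos θ), so P = 391×9.81×(sin 33.3° + 0.42 cos 33.3°)/(cos 33.3° − 0.42 sin 33.3°) = 3840×0.9001/0.6052 = 5700 N.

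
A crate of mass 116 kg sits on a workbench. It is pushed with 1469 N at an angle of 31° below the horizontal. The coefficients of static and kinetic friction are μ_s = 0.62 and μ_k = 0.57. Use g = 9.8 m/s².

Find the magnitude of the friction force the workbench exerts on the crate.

Vertical equilibrium gives N = m g + P sin α = 1893 N.
Horizontally, friction must balance P cos α = 1259 N.
μ_s N = 0.62 × 1893 = 1174 N.
1259 > 1174 N → the crate slides; f = μ_k N = 0.57×1893 = 1080 N.

f ≈ 1080 N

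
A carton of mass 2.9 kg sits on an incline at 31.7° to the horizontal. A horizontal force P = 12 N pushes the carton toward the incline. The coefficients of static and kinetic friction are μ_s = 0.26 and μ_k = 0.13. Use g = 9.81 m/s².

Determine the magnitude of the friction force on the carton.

Resolve perpendicular to the incline: N = m g cos θ + P sin θ = 2.9×9.81×cos 31.7° + 12×sin 31.7° = 30.51 N.
Along the incline, the net driving force (taking up-slope positive) is P cos θ − m g sin θ = 10.21 − 14.95 = -4.739 N, so equilibrium requires friction f = 4.739 N (up-slope).
The limit of static friction is μ_s N = 7.933 N.
|f_req| = 4.739 ≤ 7.933 N → the carton is in equilibrium; friction equals the required value.

f ≈ 4.74 N (up the incline)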